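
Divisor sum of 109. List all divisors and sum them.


Divisors of 109: 1, 109
Sum = 1 + 109 = 110

σ(109) = 110


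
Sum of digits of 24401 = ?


2 + 4 + 4 + 0 + 1 = 11


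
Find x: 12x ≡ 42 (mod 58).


GCD(12, 58) = 2 divides 42
Divide: 6x ≡ 21 (mod 29)
x ≡ 18 (mod 29)


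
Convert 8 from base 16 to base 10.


8 (base 16) = 8 (decimal)
8 (decimal) = 8 (base 10)


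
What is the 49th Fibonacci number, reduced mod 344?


F(k) mod 344 for k=1..49:
1, 1, 2, 3, 5, 8, 13, 21, 34, 55, 89, 144, 233, 33, 266, 299, 221, 176, 53, 229, 282, 167, 105, 272, 33, 305, 338, 299, 293, 248, 197, 101, 298, 55, 9, 64, 73, 137, 210, 3, 213, 216, 85, 301, 42, 343, 41, 40, 81
F(49) mod 344 = 81


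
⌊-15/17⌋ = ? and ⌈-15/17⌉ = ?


-15/17 = -0.8824
floor = -1
ceil = 0

floor = -1, ceil = 0


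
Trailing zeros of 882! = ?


floor(882/5) = 176
floor(882/25) = 35
floor(882/125) = 7
floor(882/625) = 1
Total = 219

219 trailing zeros


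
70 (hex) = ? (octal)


70 (base 16) = 112 (decimal)
112 (decimal) = 160 (base 8)


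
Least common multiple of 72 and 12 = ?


GCD(72, 12) = 12
LCM = 72*12/12 = 864/12 = 72

LCM = 72


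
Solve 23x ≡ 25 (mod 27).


GCD(23, 27) = 1, unique solution
a^(-1) mod 27 = 20
x = 20 * 25 mod 27 = 14

x ≡ 14 (mod 27)


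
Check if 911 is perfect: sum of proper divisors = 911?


Proper divisors of 911: 1
Sum = 1 = 1

No, 911 is not perfect (1 ≠ 911)


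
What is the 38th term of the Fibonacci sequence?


Sequence: 1, 1, 2, 3, 5, 8, 13, 21, 34, 55, 89, 144, 233, 377, 610, 987, 1597, 2584, 4181, 6765, 10946, 17711, 28657, 46368, 75025, 121393, 196418, 317811, 514229, 832040, 1346269, 2178309, 3524578, 5702887, 9227465, 14930352, 24157817, 39088169
F(38) = 39088169


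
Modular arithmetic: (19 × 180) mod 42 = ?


19 × 180 = 3420
3420 mod 42 = 18


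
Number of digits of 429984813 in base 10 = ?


429984813 has 9 digits in base 10
floor(log10(429984813)) + 1 = floor(8.6335) + 1 = 9

9 digits (base 10)


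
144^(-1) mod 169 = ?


Use the extended Euclidean algorithm on (169, 144); each row r = 169*s + 144*t:
r=169, s=1, t=0
r=144, s=0, t=1
q=1: r=25, s=1, t=-1   [169*(1) + 144*(-1) = 25]
q=5: r=19, s=-5, t=6   [169*(-5) + 144*(6) = 19]
q=1: r=6, s=6, t=-7   [169*(6) + 144*(-7) = 6]
q=3: r=1, s=-23, t=27   [169*(-23) + 144*(27) = 1]
q=6: r=0, s=144, t=-169   [169*(144) + 144*(-169) = 0]
GCD = 1 with t = 27, so 144*(27) ≡ 1 (mod 169)
Inverse = 27 mod 169 = 27
Check: 144 * 27 = 3888 ≡ 1 (mod 169)

144^(-1) ≡ 27 (mod 169)


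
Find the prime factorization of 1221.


1221 / 3 = 407
407 / 11 = 37
37 / 37 = 1
1221 = 3 × 11 × 37


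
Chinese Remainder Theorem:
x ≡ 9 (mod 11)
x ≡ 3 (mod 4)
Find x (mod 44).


M = 11*4 = 44
M1 = M/11 = 4, M2 = M/4 = 11
M1^(-1) mod 11 = 3, M2^(-1) mod 4 = 3
x = 9*4*3 + 3*11*3 = 207
207 mod 44 = 31
Check: 31 mod 11 = 9 ✓, 31 mod 4 = 3 ✓

x ≡ 31 (mod 44)


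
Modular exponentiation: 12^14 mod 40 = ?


12^1 mod 40 = 12
12^2 mod 40 = 24
12^3 mod 40 = 8
12^4 mod 40 = 16
12^5 mod 40 = 32
12^6 mod 40 = 24
12^7 mod 40 = 8
12^8 mod 40 = 16
12^9 mod 40 = 32
12^10 mod 40 = 24
12^11 mod 40 = 8
12^12 mod 40 = 16
12^13 mod 40 = 32
12^14 mod 40 = 24


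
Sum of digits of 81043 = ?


8 + 1 + 0 + 4 + 3 = 16


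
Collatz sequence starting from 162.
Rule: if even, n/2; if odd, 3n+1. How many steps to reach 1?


162 → 81 → 244 → 122 → 61 → 184 → 92 → 46 → 23 → 70 → 35 → 106 → 53 → 160 → 80 → 40 → 20 → 10 → 5 → 16 → 8 → 4 → 2 → 1
Total steps = 23

23 steps


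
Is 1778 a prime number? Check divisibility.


1778 / 2 = 889 (exact division)
1778 is NOT prime.

No, 1778 is not prime


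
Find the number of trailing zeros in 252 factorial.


floor(252/5) = 50
floor(252/25) = 10
floor(252/125) = 2
Total = 62

62 trailing zeros


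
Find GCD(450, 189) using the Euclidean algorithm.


450 = 2 * 189 + 72
189 = 2 * 72 + 45
72 = 1 * 45 + 27
45 = 1 * 27 + 18
27 = 1 * 18 + 9
18 = 2 * 9 + 0
GCD = 9


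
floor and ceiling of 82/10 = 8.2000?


82/10 = 8.2000
floor = 8
ceil = 9

floor = 8, ceil = 9


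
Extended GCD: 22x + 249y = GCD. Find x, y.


Tabular extended Euclidean (each row: r = 22*s + 249*t):
r=22, s=1, t=0
r=249, s=0, t=1
q=0: r=22, s=1, t=0   [22*(1) + 249*(0) = 22]
q=11: r=7, s=-11, t=1   [22*(-11) + 249*(1) = 7]
q=3: r=1, s=34, t=-3   [22*(34) + 249*(-3) = 1]
q=7: r=0, s=-249, t=22   [22*(-249) + 249*(22) = 0]
GCD = 1; from the row with r=1: x=34, y=-3
Check: 22*(34) + 249*(-3) = 748 - 747 = 1

GCD = 1, x = 34, y = -3


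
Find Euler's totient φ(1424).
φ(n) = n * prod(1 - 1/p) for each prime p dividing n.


1424 = 2^4 × 89
Prime factors: 2, 89
φ(1424) = 1424 × (1-1/2) × (1-1/89)
= 1424 × 1/2 × 88/89 = 704

φ(1424) = 704


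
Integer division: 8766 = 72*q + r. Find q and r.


8766 = 72 * 121 + 54
Check: 8712 + 54 = 8766

q = 121, r = 54


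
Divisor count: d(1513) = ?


1513 = 17^1 × 89^1
d(1513) = (1+1) × (1+1) = 4

4 divisors


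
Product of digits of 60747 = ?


6 × 0 × 7 × 4 × 7 = 0


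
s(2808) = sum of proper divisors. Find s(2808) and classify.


Proper divisors: 1, 2, 3, 4, 6, 8, 9, 12, 13, 18, 24, 26, 27, 36, 39, 52, 54, 72, 78, 104, 108, 117, 156, 216, 234, 312, 351, 468, 702, 936, 1404
Sum = 1 + 2 + 3 + 4 + 6 + 8 + 9 + 12 + 13 + 18 + 24 + 26 + 27 + 36 + 39 + 52 + 54 + 72 + 78 + 104 + 108 + 117 + 156 + 216 + 234 + 312 + 351 + 468 + 702 + 936 + 1404 = 5592
5592 > 2808 → abundant

s(2808) = 5592 (abundant)


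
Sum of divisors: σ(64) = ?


Divisors of 64: 1, 2, 4, 8, 16, 32, 64
Sum = 1 + 2 + 4 + 8 + 16 + 32 + 64 = 127

σ(64) = 127


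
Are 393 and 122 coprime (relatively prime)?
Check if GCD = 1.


Euclidean algorithm:
393 = 3 * 122 + 27
122 = 4 * 27 + 14
27 = 1 * 14 + 13
14 = 1 * 13 + 1
13 = 13 * 1 + 0
GCD(393, 122) = 1

Yes, coprime (GCD = 1)


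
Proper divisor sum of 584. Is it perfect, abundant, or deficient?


Proper divisors: 1, 2, 4, 8, 73, 146, 292
Sum = 1 + 2 + 4 + 8 + 73 + 146 + 292 = 526
526 < 584 → deficient

s(584) = 526 (deficient)


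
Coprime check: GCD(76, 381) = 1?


Euclidean algorithm:
381 = 5 * 76 + 1
76 = 76 * 1 + 0
GCD(76, 381) = 1

Yes, coprime (GCD = 1)


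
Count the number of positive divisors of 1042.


1042 = 2^1 × 521^1
d(1042) = (1+1) × (1+1) = 4

4 divisors


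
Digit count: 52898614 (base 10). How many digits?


52898614 has 8 digits in base 10
floor(log10(52898614)) + 1 = floor(7.7234) + 1 = 8

8 digits (base 10)


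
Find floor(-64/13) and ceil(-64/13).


-64/13 = -4.9231
floor = -5
ceil = -4

floor = -5, ceil = -4


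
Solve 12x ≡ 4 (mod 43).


GCD(12, 43) = 1, unique solution
a^(-1) mod 43 = 18
x = 18 * 4 mod 43 = 29

x ≡ 29 (mod 43)


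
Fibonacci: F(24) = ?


Sequence: 1, 1, 2, 3, 5, 8, 13, 21, 34, 55, 89, 144, 233, 377, 610, 987, 1597, 2584, 4181, 6765, 10946, 17711, 28657, 46368
F(24) = 46368


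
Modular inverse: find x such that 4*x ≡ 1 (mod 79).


Use the extended Euclidean algorithm on (79, 4); each row r = 79*s + 4*t:
r=79, s=1, t=0
r=4, s=0, t=1
q=19: r=3, s=1, t=-19   [79*(1) + 4*(-19) = 3]
q=1: r=1, s=-1, t=20   [79*(-1) + 4*(20) = 1]
q=3: r=0, s=4, t=-79   [79*(4) + 4*(-79) = 0]
GCD = 1 with t = 20, so 4*(20) ≡ 1 (mod 79)
Inverse = 20 mod 79 = 20
Check: 4 * 20 = 80 ≡ 1 (mod 79)

4^(-1) ≡ 20 (mod 79)


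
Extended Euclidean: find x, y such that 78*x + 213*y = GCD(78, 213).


Tabular extended Euclidean (each row: r = 78*s + 213*t):
r=78, s=1, t=0
r=213, s=0, t=1
q=0: r=78, s=1, t=0   [78*(1) + 213*(0) = 78]
q=2: r=57, s=-2, t=1   [78*(-2) + 213*(1) = 57]
q=1: r=21, s=3, t=-1   [78*(3) + 213*(-1) = 21]
q=2: r=15, s=-8, t=3   [78*(-8) + 213*(3) = 15]
q=1: r=6, s=11, t=-4   [78*(11) + 213*(-4) = 6]
q=2: r=3, s=-30, t=11   [78*(-30) + 213*(11) = 3]
q=2: r=0, s=71, t=-26   [78*(71) + 213*(-26) = 0]
GCD = 3; from the row with r=3: x=-30, y=11
Check: 78*(-30) + 213*(11) = -2340 + 2343 = 3

GCD = 3, x = -30, y = 11


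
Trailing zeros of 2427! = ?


floor(2427/5) = 485
floor(2427/25) = 97
floor(2427/125) = 19
floor(2427/625) = 3
Total = 604

604 trailing zeros


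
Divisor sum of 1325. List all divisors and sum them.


Divisors of 1325: 1, 5, 25, 53, 265, 1325
Sum = 1 + 5 + 25 + 53 + 265 + 1325 = 1674

σ(1325) = 1674


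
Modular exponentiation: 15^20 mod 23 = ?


15^1 mod 23 = 15
15^2 mod 23 = 18
15^3 mod 23 = 17
15^4 mod 23 = 2
15^5 mod 23 = 7
15^6 mod 23 = 13
15^7 mod 23 = 11
15^8 mod 23 = 4
15^9 mod 23 = 14
15^10 mod 23 = 3
15^11 mod 23 = 22
15^12 mod 23 = 8
15^13 mod 23 = 5
15^14 mod 23 = 6
15^15 mod 23 = 21
15^16 mod 23 = 16
15^17 mod 23 = 10
15^18 mod 23 = 12
15^19 mod 23 = 19
15^20 mod 23 = 9


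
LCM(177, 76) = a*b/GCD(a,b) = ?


GCD(177, 76) = 1
LCM = 177*76/1 = 13452/1 = 13452

LCM = 13452


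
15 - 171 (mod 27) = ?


15 - 171 = -156
-156 mod 27 = 6


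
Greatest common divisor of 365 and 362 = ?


365 = 1 * 362 + 3
362 = 120 * 3 + 2
3 = 1 * 2 + 1
2 = 2 * 1 + 0
GCD = 1


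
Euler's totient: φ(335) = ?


335 = 5 × 67
Prime factors: 5, 67
φ(335) = 335 × (1-1/5) × (1-1/67)
= 335 × 4/5 × 66/67 = 264

φ(335) = 264


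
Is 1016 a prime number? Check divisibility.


1016 / 2 = 508 (exact division)
1016 is NOT prime.

No, 1016 is not prime


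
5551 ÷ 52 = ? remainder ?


5551 = 52 * 106 + 39
Check: 5512 + 39 = 5551

q = 106, r = 39


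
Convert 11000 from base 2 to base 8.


11000 (base 2) = 24 (decimal)
24 (decimal) = 30 (base 8)


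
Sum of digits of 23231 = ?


2 + 3 + 2 + 3 + 1 = 11


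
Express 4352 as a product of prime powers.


4352 / 2 = 2176
2176 / 2 = 1088
1088 / 2 = 544
544 / 2 = 272
272 / 2 = 136
136 / 2 = 68
68 / 2 = 34
34 / 2 = 17
17 / 17 = 1
4352 = 2^8 × 17


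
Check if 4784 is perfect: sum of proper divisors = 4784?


Proper divisors of 4784: 1, 2, 4, 8, 13, 16, 23, 26, 46, 52, 92, 104, 184, 208, 299, 368, 598, 1196, 2392
Sum = 1 + 2 + 4 + 8 + 13 + 16 + 23 + 26 + 46 + 52 + 92 + 104 + 184 + 208 + 299 + 368 + 598 + 1196 + 2392 = 5632

No, 4784 is not perfect (5632 ≠ 4784)


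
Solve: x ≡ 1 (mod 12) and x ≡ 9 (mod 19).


M = 12*19 = 228
M1 = M/12 = 19, M2 = M/19 = 12
M1^(-1) mod 12 = 7, M2^(-1) mod 19 = 8
x = 1*19*7 + 9*12*8 = 997
997 mod 228 = 85
Check: 85 mod 12 = 1 ✓, 85 mod 19 = 9 ✓

x ≡ 85 (mod 228)


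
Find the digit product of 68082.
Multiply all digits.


6 × 8 × 0 × 8 × 2 = 0


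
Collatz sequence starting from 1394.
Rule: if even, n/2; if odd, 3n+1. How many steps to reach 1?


1394 → 697 → 2092 → 1046 → 523 → 1570 → 785 → 2356 → 1178 → 589 → 1768 → 884 → 442 → 221 → 664 → 332 → 166 → 83 → 250 → 125 → 376 → 188 → 94 → 47 → 142 → 71 → 214 → 107 → 322 → 161 → 484 → 242 → 121 → 364 → 182 → 91 → 274 → 137 → 412 → 206 → 103 → 310 → 155 → 466 → 233 → 700 → 350 → 175 → 526 → 263 → 790 → 395 → 1186 → 593 → 1780 → 890 → 445 → 1336 → 668 → 334 → 167 → 502 → 251 → 754 → 377 → 1132 → 566 → 283 → 850 → 425 → 1276 → 638 → 319 → 958 → 479 → 1438 → 719 → 2158 → 1079 → 3238 → 1619 → 4858 → 2429 → 7288 → 3644 → 1822 → 911 → 2734 → 1367 → 4102 → 2051 → 6154 → 3077 → 9232 → 4616 → 2308 → 1154 → 577 → 1732 → 866 → 433 → 1300 → 650 → 325 → 976 → 488 → 244 → 122 → 61 → 184 → 92 → 46 → 23 → 70 → 35 → 106 → 53 → 160 → 80 → 40 → 20 → 10 → 5 → 16 → 8 → 4 → 2 → 1
Total steps = 127

127 steps


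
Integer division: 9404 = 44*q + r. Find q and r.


9404 = 44 * 213 + 32
Check: 9372 + 32 = 9404

q = 213, r = 32


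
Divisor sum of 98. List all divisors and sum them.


Divisors of 98: 1, 2, 7, 14, 49, 98
Sum = 1 + 2 + 7 + 14 + 49 + 98 = 171

σ(98) = 171


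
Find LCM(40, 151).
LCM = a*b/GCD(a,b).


GCD(40, 151) = 1
LCM = 40*151/1 = 6040/1 = 6040

LCM = 6040


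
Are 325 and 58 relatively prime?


Euclidean algorithm:
325 = 5 * 58 + 35
58 = 1 * 35 + 23
35 = 1 * 23 + 12
23 = 1 * 12 + 11
12 = 1 * 11 + 1
11 = 11 * 1 + 0
GCD(325, 58) = 1

Yes, coprime (GCD = 1)


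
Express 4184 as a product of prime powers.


4184 / 2 = 2092
2092 / 2 = 1046
1046 / 2 = 523
523 / 523 = 1
4184 = 2^3 × 523


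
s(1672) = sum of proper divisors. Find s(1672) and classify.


Proper divisors: 1, 2, 4, 8, 11, 19, 22, 38, 44, 76, 88, 152, 209, 418, 836
Sum = 1 + 2 + 4 + 8 + 11 + 19 + 22 + 38 + 44 + 76 + 88 + 152 + 209 + 418 + 836 = 1928
1928 > 1672 → abundant

s(1672) = 1928 (abundant)


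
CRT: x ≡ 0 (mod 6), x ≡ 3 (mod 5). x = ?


M = 6*5 = 30
M1 = M/6 = 5, M2 = M/5 = 6
M1^(-1) mod 6 = 5, M2^(-1) mod 5 = 1
x = 0*5*5 + 3*6*1 = 18
18 mod 30 = 18
Check: 18 mod 6 = 0 ✓, 18 mod 5 = 3 ✓

x ≡ 18 (mod 30)


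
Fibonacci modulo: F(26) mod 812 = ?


F(k) mod 812 for k=1..26:
1, 1, 2, 3, 5, 8, 13, 21, 34, 55, 89, 144, 233, 377, 610, 175, 785, 148, 121, 269, 390, 659, 237, 84, 321, 405
F(26) mod 812 = 405


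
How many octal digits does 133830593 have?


133830593 in base 8 = 776413701
Number of digits = 9

9 digits (base 8)


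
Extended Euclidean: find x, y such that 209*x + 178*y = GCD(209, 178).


Tabular extended Euclidean (each row: r = 209*s + 178*t):
r=209, s=1, t=0
r=178, s=0, t=1
q=1: r=31, s=1, t=-1   [209*(1) + 178*(-1) = 31]
q=5: r=23, s=-5, t=6   [209*(-5) + 178*(6) = 23]
q=1: r=8, s=6, t=-7   [209*(6) + 178*(-7) = 8]
q=2: r=7, s=-17, t=20   [209*(-17) + 178*(20) = 7]
q=1: r=1, s=23, t=-27   [209*(23) + 178*(-27) = 1]
q=7: r=0, s=-178, t=209   [209*(-178) + 178*(209) = 0]
GCD = 1; from the row with r=1: x=23, y=-27
Check: 209*(23) + 178*(-27) = 4807 - 4806 = 1

GCD = 1, x = 23, y = -27


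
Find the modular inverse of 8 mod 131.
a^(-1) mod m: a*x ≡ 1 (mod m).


Use the extended Euclidean algorithm on (131, 8); each row r = 131*s + 8*t:
r=131, s=1, t=0
r=8, s=0, t=1
q=16: r=3, s=1, t=-16   [131*(1) + 8*(-16) = 3]
q=2: r=2, s=-2, t=33   [131*(-2) + 8*(33) = 2]
q=1: r=1, s=3, t=-49   [131*(3) + 8*(-49) = 1]
q=2: r=0, s=-8, t=131   [131*(-8) + 8*(131) = 0]
GCD = 1 with t = -49, so 8*(-49) ≡ 1 (mod 131)
Inverse = -49 mod 131 = 82
Check: 8 * 82 = 656 ≡ 1 (mod 131)

8^(-1) ≡ 82 (mod 131)


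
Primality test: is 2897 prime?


Check divisors up to sqrt(2897) = 53.8238
No divisors found.
2897 is prime.

Yes, 2897 is prime


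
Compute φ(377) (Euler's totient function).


377 = 13 × 29
Prime factors: 13, 29
φ(377) = 377 × (1-1/13) × (1-1/29)
= 377 × 12/13 × 28/29 = 336

φ(377) = 336


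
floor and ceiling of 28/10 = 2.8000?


28/10 = 2.8000
floor = 2
ceil = 3

floor = 2, ceil = 3


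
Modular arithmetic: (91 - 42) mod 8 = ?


91 - 42 = 49
49 mod 8 = 1


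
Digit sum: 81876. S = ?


8 + 1 + 8 + 7 + 6 = 30


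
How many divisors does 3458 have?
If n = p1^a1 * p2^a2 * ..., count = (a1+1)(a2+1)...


3458 = 2^1 × 7^1 × 13^1 × 19^1
d(3458) = (1+1) × (1+1) × (1+1) × (1+1) = 16

16 divisors


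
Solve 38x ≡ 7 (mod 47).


GCD(38, 47) = 1, unique solution
a^(-1) mod 47 = 26
x = 26 * 7 mod 47 = 41

x ≡ 41 (mod 47)


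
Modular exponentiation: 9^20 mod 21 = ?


9^1 mod 21 = 9
9^2 mod 21 = 18
9^3 mod 21 = 15
9^4 mod 21 = 9
9^5 mod 21 = 18
9^6 mod 21 = 15
9^7 mod 21 = 9
9^8 mod 21 = 18
9^9 mod 21 = 15
9^10 mod 21 = 9
9^11 mod 21 = 18
9^12 mod 21 = 15
9^13 mod 21 = 9
9^14 mod 21 = 18
9^15 mod 21 = 15
9^16 mod 21 = 9
9^17 mod 21 = 18
9^18 mod 21 = 15
9^19 mod 21 = 9
9^20 mod 21 = 18


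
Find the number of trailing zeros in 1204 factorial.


floor(1204/5) = 240
floor(1204/25) = 48
floor(1204/125) = 9
floor(1204/625) = 1
Total = 298

298 trailing zeros


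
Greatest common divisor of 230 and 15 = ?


230 = 15 * 15 + 5
15 = 3 * 5 + 0
GCD = 5


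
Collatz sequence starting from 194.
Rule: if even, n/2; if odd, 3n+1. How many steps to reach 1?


194 → 97 → 292 → 146 → 73 → 220 → 110 → 55 → 166 → 83 → 250 → 125 → 376 → 188 → 94 → 47 → 142 → 71 → 214 → 107 → 322 → 161 → 484 → 242 → 121 → 364 → 182 → 91 → 274 → 137 → 412 → 206 → 103 → 310 → 155 → 466 → 233 → 700 → 350 → 175 → 526 → 263 → 790 → 395 → 1186 → 593 → 1780 → 890 → 445 → 1336 → 668 → 334 → 167 → 502 → 251 → 754 → 377 → 1132 → 566 → 283 → 850 → 425 → 1276 → 638 → 319 → 958 → 479 → 1438 → 719 → 2158 → 1079 → 3238 → 1619 → 4858 → 2429 → 7288 → 3644 → 1822 → 911 → 2734 → 1367 → 4102 → 2051 → 6154 → 3077 → 9232 → 4616 → 2308 → 1154 → 577 → 1732 → 866 → 433 → 1300 → 650 → 325 → 976 → 488 → 244 → 122 → 61 → 184 → 92 → 46 → 23 → 70 → 35 → 106 → 53 → 160 → 80 → 40 → 20 → 10 → 5 → 16 → 8 → 4 → 2 → 1
Total steps = 119

119 steps


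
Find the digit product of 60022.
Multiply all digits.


6 × 0 × 0 × 2 × 2 = 0


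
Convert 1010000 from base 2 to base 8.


1010000 (base 2) = 80 (decimal)
80 (decimal) = 120 (base 8)


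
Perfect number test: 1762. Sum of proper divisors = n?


Proper divisors of 1762: 1, 2, 881
Sum = 1 + 2 + 881 = 884

No, 1762 is not perfect (884 ≠ 1762)


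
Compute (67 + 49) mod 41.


67 + 49 = 116
116 mod 41 = 34


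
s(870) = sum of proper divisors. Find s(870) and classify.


Proper divisors: 1, 2, 3, 5, 6, 10, 15, 29, 30, 58, 87, 145, 174, 290, 435
Sum = 1 + 2 + 3 + 5 + 6 + 10 + 15 + 29 + 30 + 58 + 87 + 145 + 174 + 290 + 435 = 1290
1290 > 870 → abundant

s(870) = 1290 (abundant)


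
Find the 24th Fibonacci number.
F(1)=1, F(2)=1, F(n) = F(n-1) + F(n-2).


Sequence: 1, 1, 2, 3, 5, 8, 13, 21, 34, 55, 89, 144, 233, 377, 610, 987, 1597, 2584, 4181, 6765, 10946, 17711, 28657, 46368
F(24) = 46368


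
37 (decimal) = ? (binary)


37 (base 10) = 37 (decimal)
37 (decimal) = 100101 (base 2)


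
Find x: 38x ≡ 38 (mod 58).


GCD(38, 58) = 2 divides 38
Divide: 19x ≡ 19 (mod 29)
x ≡ 1 (mod 29)


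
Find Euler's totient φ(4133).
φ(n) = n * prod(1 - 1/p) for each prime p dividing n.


4133 = 4133
Prime factors: 4133
φ(4133) = 4133 × (1-1/4133)
= 4133 × 4132/4133 = 4132

φ(4133) = 4132


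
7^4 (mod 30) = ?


7^1 mod 30 = 7
7^2 mod 30 = 19
7^3 mod 30 = 13
7^4 mod 30 = 1


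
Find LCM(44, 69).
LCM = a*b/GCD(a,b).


GCD(44, 69) = 1
LCM = 44*69/1 = 3036/1 = 3036

LCM = 3036


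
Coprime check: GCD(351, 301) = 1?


Euclidean algorithm:
351 = 1 * 301 + 50
301 = 6 * 50 + 1
50 = 50 * 1 + 0
GCD(351, 301) = 1

Yes, coprime (GCD = 1)


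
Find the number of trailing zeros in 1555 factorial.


floor(1555/5) = 311
floor(1555/25) = 62
floor(1555/125) = 12
floor(1555/625) = 2
Total = 387

387 trailing zeros


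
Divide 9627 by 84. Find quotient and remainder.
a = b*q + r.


9627 = 84 * 114 + 51
Check: 9576 + 51 = 9627

q = 114, r = 51


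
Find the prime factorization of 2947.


2947 / 7 = 421
421 / 421 = 1
2947 = 7 × 421


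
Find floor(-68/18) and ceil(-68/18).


-68/18 = -3.7778
floor = -4
ceil = -3

floor = -4, ceil = -3


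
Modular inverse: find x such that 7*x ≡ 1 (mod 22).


Use the extended Euclidean algorithm on (22, 7); each row r = 22*s + 7*t:
r=22, s=1, t=0
r=7, s=0, t=1
q=3: r=1, s=1, t=-3   [22*(1) + 7*(-3) = 1]
q=7: r=0, s=-7, t=22   [22*(-7) + 7*(22) = 0]
GCD = 1 with t = -3, so 7*(-3) ≡ 1 (mod 22)
Inverse = -3 mod 22 = 19
Check: 7 * 19 = 133 ≡ 1 (mod 22)

7^(-1) ≡ 19 (mod 22)


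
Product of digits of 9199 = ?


9 × 1 × 9 × 9 = 729


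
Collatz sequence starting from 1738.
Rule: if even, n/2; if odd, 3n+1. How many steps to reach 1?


1738 → 869 → 2608 → 1304 → 652 → 326 → 163 → 490 → 245 → 736 → 368 → 184 → 92 → 46 → 23 → 70 → 35 → 106 → 53 → 160 → 80 → 40 → 20 → 10 → 5 → 16 → 8 → 4 → 2 → 1
Total steps = 29

29 steps


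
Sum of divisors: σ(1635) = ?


Divisors of 1635: 1, 3, 5, 15, 109, 327, 545, 1635
Sum = 1 + 3 + 5 + 15 + 109 + 327 + 545 + 1635 = 2640

σ(1635) = 2640


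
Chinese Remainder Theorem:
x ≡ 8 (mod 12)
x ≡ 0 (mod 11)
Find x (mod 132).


M = 12*11 = 132
M1 = M/12 = 11, M2 = M/11 = 12
M1^(-1) mod 12 = 11, M2^(-1) mod 11 = 1
x = 8*11*11 + 0*12*1 = 968
968 mod 132 = 44
Check: 44 mod 12 = 8 ✓, 44 mod 11 = 0 ✓

x ≡ 44 (mod 132)


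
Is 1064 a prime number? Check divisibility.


1064 / 2 = 532 (exact division)
1064 is NOT prime.

No, 1064 is not prime


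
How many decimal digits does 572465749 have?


572465749 has 9 digits in base 10
floor(log10(572465749)) + 1 = floor(8.7577) + 1 = 9

9 digits (base 10)


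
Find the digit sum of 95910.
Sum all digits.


9 + 5 + 9 + 1 + 0 = 24


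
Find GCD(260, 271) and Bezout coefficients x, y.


Tabular extended Euclidean (each row: r = 260*s + 271*t):
r=260, s=1, t=0
r=271, s=0, t=1
q=0: r=260, s=1, t=0   [260*(1) + 271*(0) = 260]
q=1: r=11, s=-1, t=1   [260*(-1) + 271*(1) = 11]
q=23: r=7, s=24, t=-23   [260*(24) + 271*(-23) = 7]
q=1: r=4, s=-25, t=24   [260*(-25) + 271*(24) = 4]
q=1: r=3, s=49, t=-47   [260*(49) + 271*(-47) = 3]
q=1: r=1, s=-74, t=71   [260*(-74) + 271*(71) = 1]
q=3: r=0, s=271, t=-260   [260*(271) + 271*(-260) = 0]
GCD = 1; from the row with r=1: x=-74, y=71
Check: 260*(-74) + 271*(71) = -19240 + 19241 = 1

GCD = 1, x = -74, y = 71


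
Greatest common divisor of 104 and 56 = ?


104 = 1 * 56 + 48
56 = 1 * 48 + 8
48 = 6 * 8 + 0
GCD = 8


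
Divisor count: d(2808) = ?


2808 = 2^3 × 3^3 × 13^1
d(2808) = (3+1) × (3+1) × (1+1) = 32

32 divisors


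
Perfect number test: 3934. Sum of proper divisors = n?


Proper divisors of 3934: 1, 2, 7, 14, 281, 562, 1967
Sum = 1 + 2 + 7 + 14 + 281 + 562 + 1967 = 2834

No, 3934 is not perfect (2834 ≠ 3934)


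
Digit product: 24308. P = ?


2 × 4 × 3 × 0 × 8 = 0


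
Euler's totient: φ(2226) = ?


2226 = 2 × 3 × 7 × 53
Prime factors: 2, 3, 7, 53
φ(2226) = 2226 × (1-1/2) × (1-1/3) × (1-1/7) × (1-1/53)
= 2226 × 1/2 × 2/3 × 6/7 × 52/53 = 624

φ(2226) = 624


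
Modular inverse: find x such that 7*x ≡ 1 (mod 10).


Use the extended Euclidean algorithm on (10, 7); each row r = 10*s + 7*t:
r=10, s=1, t=0
r=7, s=0, t=1
q=1: r=3, s=1, t=-1   [10*(1) + 7*(-1) = 3]
q=2: r=1, s=-2, t=3   [10*(-2) + 7*(3) = 1]
q=3: r=0, s=7, t=-10   [10*(7) + 7*(-10) = 0]
GCD = 1 with t = 3, so 7*(3) ≡ 1 (mod 10)
Inverse = 3 mod 10 = 3
Check: 7 * 3 = 21 ≡ 1 (mod 10)

7^(-1) ≡ 3 (mod 10)


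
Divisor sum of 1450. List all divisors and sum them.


Divisors of 1450: 1, 2, 5, 10, 25, 29, 50, 58, 145, 290, 725, 1450
Sum = 1 + 2 + 5 + 10 + 25 + 29 + 50 + 58 + 145 + 290 + 725 + 1450 = 2790

σ(1450) = 2790


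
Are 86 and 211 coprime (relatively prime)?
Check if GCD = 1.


Euclidean algorithm:
211 = 2 * 86 + 39
86 = 2 * 39 + 8
39 = 4 * 8 + 7
8 = 1 * 7 + 1
7 = 7 * 1 + 0
GCD(86, 211) = 1

Yes, coprime (GCD = 1)


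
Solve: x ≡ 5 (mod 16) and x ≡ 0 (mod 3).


M = 16*3 = 48
M1 = M/16 = 3, M2 = M/3 = 16
M1^(-1) mod 16 = 11, M2^(-1) mod 3 = 1
x = 5*3*11 + 0*16*1 = 165
165 mod 48 = 21
Check: 21 mod 16 = 5 ✓, 21 mod 3 = 0 ✓

x ≡ 21 (mod 48)


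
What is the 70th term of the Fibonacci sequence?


Sequence: 1, 1, 2, 3, 5, 8, 13, 21, 34, 55, 89, 144, 233, 377, 610, 987, 1597, 2584, 4181, 6765, 10946, 17711, 28657, 46368, 75025, 121393, 196418, 317811, 514229, 832040, 1346269, 2178309, 3524578, 5702887, 9227465, 14930352, 24157817, 39088169, 63245986, 102334155, 165580141, 267914296, 433494437, 701408733, 1134903170, 1836311903, 2971215073, 4807526976, 7778742049, 12586269025, 20365011074, 32951280099, 53316291173, 86267571272, 139583862445, 225851433717, 365435296162, 591286729879, 956722026041, 1548008755920, 2504730781961, 4052739537881, 6557470319842, 10610209857723, 17167680177565, 27777890035288, 44945570212853, 72723460248141, 117669030460994, 190392490709135
F(70) = 190392490709135


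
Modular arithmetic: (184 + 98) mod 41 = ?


184 + 98 = 282
282 mod 41 = 36


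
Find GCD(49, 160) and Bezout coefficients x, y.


Tabular extended Euclidean (each row: r = 49*s + 160*t):
r=49, s=1, t=0
r=160, s=0, t=1
q=0: r=49, s=1, t=0   [49*(1) + 160*(0) = 49]
q=3: r=13, s=-3, t=1   [49*(-3) + 160*(1) = 13]
q=3: r=10, s=10, t=-3   [49*(10) + 160*(-3) = 10]
q=1: r=3, s=-13, t=4   [49*(-13) + 160*(4) = 3]
q=3: r=1, s=49, t=-15   [49*(49) + 160*(-15) = 1]
q=3: r=0, s=-160, t=49   [49*(-160) + 160*(49) = 0]
GCD = 1; from the row with r=1: x=49, y=-15
Check: 49*(49) + 160*(-15) = 2401 - 2400 = 1

GCD = 1, x = 49, y = -15


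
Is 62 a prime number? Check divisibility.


62 / 2 = 31 (exact division)
62 is NOT prime.

No, 62 is not prime


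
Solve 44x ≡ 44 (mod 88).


GCD(44, 88) = 44 divides 44
Divide: 1x ≡ 1 (mod 2)
x ≡ 1 (mod 2)


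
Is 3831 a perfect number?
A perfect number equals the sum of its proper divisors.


Proper divisors of 3831: 1, 3, 1277
Sum = 1 + 3 + 1277 = 1281

No, 3831 is not perfect (1281 ≠ 3831)


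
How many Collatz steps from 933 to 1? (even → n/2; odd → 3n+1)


933 → 2800 → 1400 → 700 → 350 → 175 → 526 → 263 → 790 → 395 → 1186 → 593 → 1780 → 890 → 445 → 1336 → 668 → 334 → 167 → 502 → 251 → 754 → 377 → 1132 → 566 → 283 → 850 → 425 → 1276 → 638 → 319 → 958 → 479 → 1438 → 719 → 2158 → 1079 → 3238 → 1619 → 4858 → 2429 → 7288 → 3644 → 1822 → 911 → 2734 → 1367 → 4102 → 2051 → 6154 → 3077 → 9232 → 4616 → 2308 → 1154 → 577 → 1732 → 866 → 433 → 1300 → 650 → 325 → 976 → 488 → 244 → 122 → 61 → 184 → 92 → 46 → 23 → 70 → 35 → 106 → 53 → 160 → 80 → 40 → 20 → 10 → 5 → 16 → 8 → 4 → 2 → 1
Total steps = 85

85 steps


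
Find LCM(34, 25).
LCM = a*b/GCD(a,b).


GCD(34, 25) = 1
LCM = 34*25/1 = 850/1 = 850

LCM = 850


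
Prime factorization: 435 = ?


435 / 3 = 145
145 / 5 = 29
29 / 29 = 1
435 = 3 × 5 × 29


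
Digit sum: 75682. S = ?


7 + 5 + 6 + 8 + 2 = 28


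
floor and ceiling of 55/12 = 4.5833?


55/12 = 4.5833
floor = 4
ceil = 5

floor = 4, ceil = 5


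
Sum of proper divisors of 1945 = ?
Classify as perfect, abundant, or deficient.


Proper divisors: 1, 5, 389
Sum = 1 + 5 + 389 = 395
395 < 1945 → deficient

s(1945) = 395 (deficient)


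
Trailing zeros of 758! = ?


floor(758/5) = 151
floor(758/25) = 30
floor(758/125) = 6
floor(758/625) = 1
Total = 188

188 trailing zeros


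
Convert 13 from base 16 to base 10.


13 (base 16) = 19 (decimal)
19 (decimal) = 19 (base 10)


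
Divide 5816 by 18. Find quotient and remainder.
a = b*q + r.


5816 = 18 * 323 + 2
Check: 5814 + 2 = 5816

q = 323, r = 2


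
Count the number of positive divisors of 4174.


4174 = 2^1 × 2087^1
d(4174) = (1+1) × (1+1) = 4

4 divisors


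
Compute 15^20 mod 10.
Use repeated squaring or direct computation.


15^1 mod 10 = 5
15^2 mod 10 = 5
15^3 mod 10 = 5
15^4 mod 10 = 5
15^5 mod 10 = 5
15^6 mod 10 = 5
15^7 mod 10 = 5
15^8 mod 10 = 5
15^9 mod 10 = 5
15^10 mod 10 = 5
15^11 mod 10 = 5
15^12 mod 10 = 5
15^13 mod 10 = 5
15^14 mod 10 = 5
15^15 mod 10 = 5
15^16 mod 10 = 5
15^17 mod 10 = 5
15^18 mod 10 = 5
15^19 mod 10 = 5
15^20 mod 10 = 5


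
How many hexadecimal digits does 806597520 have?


806597520 in base 16 = 3013B390
Number of digits = 8

8 digits (base 16)


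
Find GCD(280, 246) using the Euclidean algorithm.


280 = 1 * 246 + 34
246 = 7 * 34 + 8
34 = 4 * 8 + 2
8 = 4 * 2 + 0
GCD = 2


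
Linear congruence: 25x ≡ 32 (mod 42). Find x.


GCD(25, 42) = 1, unique solution
a^(-1) mod 42 = 37
x = 37 * 32 mod 42 = 8

x ≡ 8 (mod 42)


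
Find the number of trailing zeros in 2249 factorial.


floor(2249/5) = 449
floor(2249/25) = 89
floor(2249/125) = 17
floor(2249/625) = 3
Total = 558

558 trailing zeros


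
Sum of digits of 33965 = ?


3 + 3 + 9 + 6 + 5 = 26


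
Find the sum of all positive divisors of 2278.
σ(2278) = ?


Divisors of 2278: 1, 2, 17, 34, 67, 134, 1139, 2278
Sum = 1 + 2 + 17 + 34 + 67 + 134 + 1139 + 2278 = 3672

σ(2278) = 3672


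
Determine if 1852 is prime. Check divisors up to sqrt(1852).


1852 / 2 = 926 (exact division)
1852 is NOT prime.

No, 1852 is not prime


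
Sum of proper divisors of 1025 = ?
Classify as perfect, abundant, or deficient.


Proper divisors: 1, 5, 25, 41, 205
Sum = 1 + 5 + 25 + 41 + 205 = 277
277 < 1025 → deficient

s(1025) = 277 (deficient)


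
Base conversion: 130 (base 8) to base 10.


130 (base 8) = 88 (decimal)
88 (decimal) = 88 (base 10)


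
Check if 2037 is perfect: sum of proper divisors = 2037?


Proper divisors of 2037: 1, 3, 7, 21, 97, 291, 679
Sum = 1 + 3 + 7 + 21 + 97 + 291 + 679 = 1099

No, 2037 is not perfect (1099 ≠ 2037)


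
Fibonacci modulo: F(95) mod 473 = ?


F(k) mod 473 for k=1..95:
1, 1, 2, 3, 5, 8, 13, 21, 34, 55, 89, 144, 233, 377, 137, 41, 178, 219, 397, 143, 67, 210, 277, 14, 291, 305, 123, 428, 78, 33, 111, 144, 255, 399, 181, 107, 288, 395, 210, 132, 342, 1, 343, 344, 214, 85, 299, 384, 210, 121, 331, 452, 310, 289, 126, 415, 68, 10, 78, 88, 166, 254, 420, 201, 148, 349, 24, 373, 397, 297, 221, 45, 266, 311, 104, 415, 46, 461, 34, 22, 56, 78, 134, 212, 346, 85, 431, 43, 1, 44, 45, 89, 134, 223, 357
F(95) mod 473 = 357


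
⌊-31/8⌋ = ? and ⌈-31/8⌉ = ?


-31/8 = -3.8750
floor = -4
ceil = -3

floor = -4, ceil = -3


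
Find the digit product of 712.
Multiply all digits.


7 × 1 × 2 = 14


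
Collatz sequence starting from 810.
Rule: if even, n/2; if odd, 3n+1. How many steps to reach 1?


810 → 405 → 1216 → 608 → 304 → 152 → 76 → 38 → 19 → 58 → 29 → 88 → 44 → 22 → 11 → 34 → 17 → 52 → 26 → 13 → 40 → 20 → 10 → 5 → 16 → 8 → 4 → 2 → 1
Total steps = 28

28 steps


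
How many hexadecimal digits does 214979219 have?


214979219 in base 16 = CD05293
Number of digits = 7

7 digits (base 16)


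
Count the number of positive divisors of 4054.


4054 = 2^1 × 2027^1
d(4054) = (1+1) × (1+1) = 4

4 divisors


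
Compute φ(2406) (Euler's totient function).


2406 = 2 × 3 × 401
Prime factors: 2, 3, 401
φ(2406) = 2406 × (1-1/2) × (1-1/3) × (1-1/401)
= 2406 × 1/2 × 2/3 × 400/401 = 800

φ(2406) = 800


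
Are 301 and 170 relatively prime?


Euclidean algorithm:
301 = 1 * 170 + 131
170 = 1 * 131 + 39
131 = 3 * 39 + 14
39 = 2 * 14 + 11
14 = 1 * 11 + 3
11 = 3 * 3 + 2
3 = 1 * 2 + 1
2 = 2 * 1 + 0
GCD(301, 170) = 1

Yes, coprime (GCD = 1)


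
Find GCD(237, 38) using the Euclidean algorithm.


237 = 6 * 38 + 9
38 = 4 * 9 + 2
9 = 4 * 2 + 1
2 = 2 * 1 + 0
GCD = 1


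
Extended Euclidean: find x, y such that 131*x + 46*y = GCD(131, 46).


Tabular extended Euclidean (each row: r = 131*s + 46*t):
r=131, s=1, t=0
r=46, s=0, t=1
q=2: r=39, s=1, t=-2   [131*(1) + 46*(-2) = 39]
q=1: r=7, s=-1, t=3   [131*(-1) + 46*(3) = 7]
q=5: r=4, s=6, t=-17   [131*(6) + 46*(-17) = 4]
q=1: r=3, s=-7, t=20   [131*(-7) + 46*(20) = 3]
q=1: r=1, s=13, t=-37   [131*(13) + 46*(-37) = 1]
q=3: r=0, s=-46, t=131   [131*(-46) + 46*(131) = 0]
GCD = 1; from the row with r=1: x=13, y=-37
Check: 131*(13) + 46*(-37) = 1703 - 1702 = 1

GCD = 1, x = 13, y = -37


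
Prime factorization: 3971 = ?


3971 / 11 = 361
361 / 19 = 19
19 / 19 = 1
3971 = 11 × 19^2


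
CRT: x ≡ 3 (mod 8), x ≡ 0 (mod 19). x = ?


M = 8*19 = 152
M1 = M/8 = 19, M2 = M/19 = 8
M1^(-1) mod 8 = 3, M2^(-1) mod 19 = 12
x = 3*19*3 + 0*8*12 = 171
171 mod 152 = 19
Check: 19 mod 8 = 3 ✓, 19 mod 19 = 0 ✓

x ≡ 19 (mod 152)


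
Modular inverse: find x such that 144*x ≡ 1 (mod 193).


Use the extended Euclidean algorithm on (193, 144); each row r = 193*s + 144*t:
r=193, s=1, t=0
r=144, s=0, t=1
q=1: r=49, s=1, t=-1   [193*(1) + 144*(-1) = 49]
q=2: r=46, s=-2, t=3   [193*(-2) + 144*(3) = 46]
q=1: r=3, s=3, t=-4   [193*(3) + 144*(-4) = 3]
q=15: r=1, s=-47, t=63   [193*(-47) + 144*(63) = 1]
q=3: r=0, s=144, t=-193   [193*(144) + 144*(-193) = 0]
GCD = 1 with t = 63, so 144*(63) ≡ 1 (mod 193)
Inverse = 63 mod 193 = 63
Check: 144 * 63 = 9072 ≡ 1 (mod 193)

144^(-1) ≡ 63 (mod 193)


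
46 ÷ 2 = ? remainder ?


46 = 2 * 23 + 0
Check: 46 + 0 = 46

q = 23, r = 0


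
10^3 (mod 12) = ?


10^1 mod 12 = 10
10^2 mod 12 = 4
10^3 mod 12 = 4


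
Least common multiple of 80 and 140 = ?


GCD(80, 140) = 20
LCM = 80*140/20 = 11200/20 = 560

LCM = 560


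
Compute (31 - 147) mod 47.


31 - 147 = -116
-116 mod 47 = 25


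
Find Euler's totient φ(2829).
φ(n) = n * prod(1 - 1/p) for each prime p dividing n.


2829 = 3 × 23 × 41
Prime factors: 3, 23, 41
φ(2829) = 2829 × (1-1/3) × (1-1/23) × (1-1/41)
= 2829 × 2/3 × 22/23 × 40/41 = 1760

φ(2829) = 1760


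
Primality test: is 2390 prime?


2390 / 2 = 1195 (exact division)
2390 is NOT prime.

No, 2390 is not prime


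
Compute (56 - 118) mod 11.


56 - 118 = -62
-62 mod 11 = 4


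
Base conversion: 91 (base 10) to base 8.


91 (base 10) = 91 (decimal)
91 (decimal) = 133 (base 8)


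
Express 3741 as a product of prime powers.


3741 / 3 = 1247
1247 / 29 = 43
43 / 43 = 1
3741 = 3 × 29 × 43


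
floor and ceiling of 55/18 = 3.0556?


55/18 = 3.0556
floor = 3
ceil = 4

floor = 3, ceil = 4


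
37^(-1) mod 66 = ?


Use the extended Euclidean algorithm on (66, 37); each row r = 66*s + 37*t:
r=66, s=1, t=0
r=37, s=0, t=1
q=1: r=29, s=1, t=-1   [66*(1) + 37*(-1) = 29]
q=1: r=8, s=-1, t=2   [66*(-1) + 37*(2) = 8]
q=3: r=5, s=4, t=-7   [66*(4) + 37*(-7) = 5]
q=1: r=3, s=-5, t=9   [66*(-5) + 37*(9) = 3]
q=1: r=2, s=9, t=-16   [66*(9) + 37*(-16) = 2]
q=1: r=1, s=-14, t=25   [66*(-14) + 37*(25) = 1]
q=2: r=0, s=37, t=-66   [66*(37) + 37*(-66) = 0]
GCD = 1 with t = 25, so 37*(25) ≡ 1 (mod 66)
Inverse = 25 mod 66 = 25
Check: 37 * 25 = 925 ≡ 1 (mod 66)

37^(-1) ≡ 25 (mod 66)


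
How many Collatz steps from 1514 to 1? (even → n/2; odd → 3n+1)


1514 → 757 → 2272 → 1136 → 568 → 284 → 142 → 71 → 214 → 107 → 322 → 161 → 484 → 242 → 121 → 364 → 182 → 91 → 274 → 137 → 412 → 206 → 103 → 310 → 155 → 466 → 233 → 700 → 350 → 175 → 526 → 263 → 790 → 395 → 1186 → 593 → 1780 → 890 → 445 → 1336 → 668 → 334 → 167 → 502 → 251 → 754 → 377 → 1132 → 566 → 283 → 850 → 425 → 1276 → 638 → 319 → 958 → 479 → 1438 → 719 → 2158 → 1079 → 3238 → 1619 → 4858 → 2429 → 7288 → 3644 → 1822 → 911 → 2734 → 1367 → 4102 → 2051 → 6154 → 3077 → 9232 → 4616 → 2308 → 1154 → 577 → 1732 → 866 → 433 → 1300 → 650 → 325 → 976 → 488 → 244 → 122 → 61 → 184 → 92 → 46 → 23 → 70 → 35 → 106 → 53 → 160 → 80 → 40 → 20 → 10 → 5 → 16 → 8 → 4 → 2 → 1
Total steps = 109

109 steps


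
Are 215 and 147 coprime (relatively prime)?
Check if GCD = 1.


Euclidean algorithm:
215 = 1 * 147 + 68
147 = 2 * 68 + 11
68 = 6 * 11 + 2
11 = 5 * 2 + 1
2 = 2 * 1 + 0
GCD(215, 147) = 1

Yes, coprime (GCD = 1)


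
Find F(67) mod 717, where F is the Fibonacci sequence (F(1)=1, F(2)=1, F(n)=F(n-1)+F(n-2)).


F(k) mod 717 for k=1..67:
1, 1, 2, 3, 5, 8, 13, 21, 34, 55, 89, 144, 233, 377, 610, 270, 163, 433, 596, 312, 191, 503, 694, 480, 457, 220, 677, 180, 140, 320, 460, 63, 523, 586, 392, 261, 653, 197, 133, 330, 463, 76, 539, 615, 437, 335, 55, 390, 445, 118, 563, 681, 527, 491, 301, 75, 376, 451, 110, 561, 671, 515, 469, 267, 19, 286, 305
F(67) mod 717 = 305


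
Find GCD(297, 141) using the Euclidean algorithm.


297 = 2 * 141 + 15
141 = 9 * 15 + 6
15 = 2 * 6 + 3
6 = 2 * 3 + 0
GCD = 3


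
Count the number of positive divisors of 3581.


3581 = 3581^1
d(3581) = (1+1) = 2

2 divisors


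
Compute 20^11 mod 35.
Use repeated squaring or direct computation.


20^1 mod 35 = 20
20^2 mod 35 = 15
20^3 mod 35 = 20
20^4 mod 35 = 15
20^5 mod 35 = 20
20^6 mod 35 = 15
20^7 mod 35 = 20
20^8 mod 35 = 15
20^9 mod 35 = 20
20^10 mod 35 = 15
20^11 mod 35 = 20


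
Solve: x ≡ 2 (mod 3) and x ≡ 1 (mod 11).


M = 3*11 = 33
M1 = M/3 = 11, M2 = M/11 = 3
M1^(-1) mod 3 = 2, M2^(-1) mod 11 = 4
x = 2*11*2 + 1*3*4 = 56
56 mod 33 = 23
Check: 23 mod 3 = 2 ✓, 23 mod 11 = 1 ✓

x ≡ 23 (mod 33)


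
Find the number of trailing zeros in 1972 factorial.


floor(1972/5) = 394
floor(1972/25) = 78
floor(1972/125) = 15
floor(1972/625) = 3
Total = 490

490 trailing zeros


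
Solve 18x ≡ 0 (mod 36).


GCD(18, 36) = 18 divides 0
Divide: 1x ≡ 0 (mod 2)
x ≡ 0 (mod 2)


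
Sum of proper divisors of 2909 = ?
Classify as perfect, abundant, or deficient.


Proper divisors: 1
Sum = 1 = 1
1 < 2909 → deficient

s(2909) = 1 (deficient)


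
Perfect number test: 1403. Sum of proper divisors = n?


Proper divisors of 1403: 1, 23, 61
Sum = 1 + 23 + 61 = 85

No, 1403 is not perfect (85 ≠ 1403)


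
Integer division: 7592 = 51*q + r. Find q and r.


7592 = 51 * 148 + 44
Check: 7548 + 44 = 7592

q = 148, r = 44


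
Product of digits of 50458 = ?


5 × 0 × 4 × 5 × 8 = 0


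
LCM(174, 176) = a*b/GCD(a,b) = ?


GCD(174, 176) = 2
LCM = 174*176/2 = 30624/2 = 15312

LCM = 15312


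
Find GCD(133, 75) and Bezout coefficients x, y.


Tabular extended Euclidean (each row: r = 133*s + 75*t):
r=133, s=1, t=0
r=75, s=0, t=1
q=1: r=58, s=1, t=-1   [133*(1) + 75*(-1) = 58]
q=1: r=17, s=-1, t=2   [133*(-1) + 75*(2) = 17]
q=3: r=7, s=4, t=-7   [133*(4) + 75*(-7) = 7]
q=2: r=3, s=-9, t=16   [133*(-9) + 75*(16) = 3]
q=2: r=1, s=22, t=-39   [133*(22) + 75*(-39) = 1]
q=3: r=0, s=-75, t=133   [133*(-75) + 75*(133) = 0]
GCD = 1; from the row with r=1: x=22, y=-39
Check: 133*(22) + 75*(-39) = 2926 - 2925 = 1

GCD = 1, x = 22, y = -39


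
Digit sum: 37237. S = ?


3 + 7 + 2 + 3 + 7 = 22


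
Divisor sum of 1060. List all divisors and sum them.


Divisors of 1060: 1, 2, 4, 5, 10, 20, 53, 106, 212, 265, 530, 1060
Sum = 1 + 2 + 4 + 5 + 10 + 20 + 53 + 106 + 212 + 265 + 530 + 1060 = 2268

σ(1060) = 2268


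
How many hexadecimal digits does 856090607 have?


856090607 in base 16 = 3306E7EF
Number of digits = 8

8 digits (base 16)


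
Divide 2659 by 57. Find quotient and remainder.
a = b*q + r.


2659 = 57 * 46 + 37
Check: 2622 + 37 = 2659

q = 46, r = 37


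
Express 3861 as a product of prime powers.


3861 / 3 = 1287
1287 / 3 = 429
429 / 3 = 143
143 / 11 = 13
13 / 13 = 1
3861 = 3^3 × 11 × 13


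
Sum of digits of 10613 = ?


1 + 0 + 6 + 1 + 3 = 11


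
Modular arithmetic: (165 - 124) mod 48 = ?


165 - 124 = 41
41 mod 48 = 41


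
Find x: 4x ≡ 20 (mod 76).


GCD(4, 76) = 4 divides 20
Divide: 1x ≡ 5 (mod 19)
x ≡ 5 (mod 19)


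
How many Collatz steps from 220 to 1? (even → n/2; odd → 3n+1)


220 → 110 → 55 → 166 → 83 → 250 → 125 → 376 → 188 → 94 → 47 → 142 → 71 → 214 → 107 → 322 → 161 → 484 → 242 → 121 → 364 → 182 → 91 → 274 → 137 → 412 → 206 → 103 → 310 → 155 → 466 → 233 → 700 → 350 → 175 → 526 → 263 → 790 → 395 → 1186 → 593 → 1780 → 890 → 445 → 1336 → 668 → 334 → 167 → 502 → 251 → 754 → 377 → 1132 → 566 → 283 → 850 → 425 → 1276 → 638 → 319 → 958 → 479 → 1438 → 719 → 2158 → 1079 → 3238 → 1619 → 4858 → 2429 → 7288 → 3644 → 1822 → 911 → 2734 → 1367 → 4102 → 2051 → 6154 → 3077 → 9232 → 4616 → 2308 → 1154 → 577 → 1732 → 866 → 433 → 1300 → 650 → 325 → 976 → 488 → 244 → 122 → 61 → 184 → 92 → 46 → 23 → 70 → 35 → 106 → 53 → 160 → 80 → 40 → 20 → 10 → 5 → 16 → 8 → 4 → 2 → 1
Total steps = 114

114 steps
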